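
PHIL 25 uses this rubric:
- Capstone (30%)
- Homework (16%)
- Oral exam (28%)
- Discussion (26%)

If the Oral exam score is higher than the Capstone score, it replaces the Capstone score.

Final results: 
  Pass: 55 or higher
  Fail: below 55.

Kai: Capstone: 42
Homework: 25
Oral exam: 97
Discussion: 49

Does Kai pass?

Oral exam (97) > Capstone (42), so Capstone counts as 97.
Weighted total:
  Capstone 97 × 0.3 = 29.1
  Homework 25 × 0.16 = 4
  Oral exam 97 × 0.28 = 27.16
  Discussion 49 × 0.26 = 12.74
Sum = 73
73 ≥ 55 → Pass

Pass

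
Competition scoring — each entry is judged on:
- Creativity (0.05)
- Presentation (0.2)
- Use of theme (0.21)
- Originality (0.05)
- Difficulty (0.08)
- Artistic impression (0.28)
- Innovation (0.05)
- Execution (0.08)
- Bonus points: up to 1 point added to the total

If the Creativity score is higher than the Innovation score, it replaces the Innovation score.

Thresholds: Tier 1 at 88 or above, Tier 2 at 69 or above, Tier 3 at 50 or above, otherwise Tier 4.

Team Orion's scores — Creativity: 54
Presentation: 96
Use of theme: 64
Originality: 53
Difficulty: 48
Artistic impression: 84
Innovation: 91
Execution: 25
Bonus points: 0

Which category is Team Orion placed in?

Tier 2

Creativity (54) ≤ Innovation (91), so Innovation stays at 91.
Weighted total:
  Creativity 54 × 0.05 = 2.7
  Presentation 96 × 0.2 = 19.2
  Use of theme 64 × 0.21 = 13.44
  Originality 53 × 0.05 = 2.65
  Difficulty 48 × 0.08 = 3.84
  Artistic impression 84 × 0.28 = 23.52
  Innovation 91 × 0.05 = 4.55
  Execution 25 × 0.08 = 2
Sum = 71.9
Bonus points: 71.9 + 0 = 71.9
71.9 is ≥ 69 and < 88 → Tier 2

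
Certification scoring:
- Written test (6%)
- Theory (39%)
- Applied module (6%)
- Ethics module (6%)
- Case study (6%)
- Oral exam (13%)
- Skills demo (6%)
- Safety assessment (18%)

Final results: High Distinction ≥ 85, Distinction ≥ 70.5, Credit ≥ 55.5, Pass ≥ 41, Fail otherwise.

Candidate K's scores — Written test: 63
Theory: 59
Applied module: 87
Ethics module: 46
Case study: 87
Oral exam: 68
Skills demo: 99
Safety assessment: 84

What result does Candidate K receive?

Credit

Weighted total:
  Written test 63 × 0.06 = 3.78
  Theory 59 × 0.39 = 23.01
  Applied module 87 × 0.06 = 5.22
  Ethics module 46 × 0.06 = 2.76
  Case study 87 × 0.06 = 5.22
  Oral exam 68 × 0.13 = 8.84
  Skills demo 99 × 0.06 = 5.94
  Safety assessment 84 × 0.18 = 15.12
Sum = 69.89
69.89 is ≥ 55.5 and < 70.5 → Credit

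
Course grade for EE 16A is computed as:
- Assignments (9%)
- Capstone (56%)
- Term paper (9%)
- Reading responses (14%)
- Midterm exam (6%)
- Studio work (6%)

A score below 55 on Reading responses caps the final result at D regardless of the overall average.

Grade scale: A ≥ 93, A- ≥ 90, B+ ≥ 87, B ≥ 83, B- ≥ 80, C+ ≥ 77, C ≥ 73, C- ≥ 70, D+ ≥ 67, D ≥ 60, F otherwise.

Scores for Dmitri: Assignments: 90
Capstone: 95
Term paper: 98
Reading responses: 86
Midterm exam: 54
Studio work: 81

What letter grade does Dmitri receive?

Reading responses score 86 ≥ 55: minimum met.
Weighted total:
  Assignments 90 × 0.09 = 8.1
  Capstone 95 × 0.56 = 53.2
  Term paper 98 × 0.09 = 8.82
  Reading responses 86 × 0.14 = 12.04
  Midterm exam 54 × 0.06 = 3.24
  Studio work 81 × 0.06 = 4.86
Sum = 90.26
90.26 is ≥ 90 and < 93 → A-

A-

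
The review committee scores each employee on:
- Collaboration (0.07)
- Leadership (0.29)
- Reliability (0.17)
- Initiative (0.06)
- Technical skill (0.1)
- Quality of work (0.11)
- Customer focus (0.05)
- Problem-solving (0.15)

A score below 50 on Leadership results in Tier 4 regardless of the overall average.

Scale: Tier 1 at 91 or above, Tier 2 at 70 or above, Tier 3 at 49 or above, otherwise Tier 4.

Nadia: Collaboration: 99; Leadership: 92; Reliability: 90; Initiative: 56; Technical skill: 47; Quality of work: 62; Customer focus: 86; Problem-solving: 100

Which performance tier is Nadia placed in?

Leadership score 92 ≥ 50: minimum met.
Weighted total:
  Collaboration 99 × 0.07 = 6.93
  Leadership 92 × 0.29 = 26.68
  Reliability 90 × 0.17 = 15.3
  Initiative 56 × 0.06 = 3.36
  Technical skill 47 × 0.1 = 4.7
  Quality of work 62 × 0.11 = 6.82
  Customer focus 86 × 0.05 = 4.3
  Problem-solving 100 × 0.15 = 15
Sum = 83.09
83.09 is ≥ 70 and < 91 → Tier 2

Tier 2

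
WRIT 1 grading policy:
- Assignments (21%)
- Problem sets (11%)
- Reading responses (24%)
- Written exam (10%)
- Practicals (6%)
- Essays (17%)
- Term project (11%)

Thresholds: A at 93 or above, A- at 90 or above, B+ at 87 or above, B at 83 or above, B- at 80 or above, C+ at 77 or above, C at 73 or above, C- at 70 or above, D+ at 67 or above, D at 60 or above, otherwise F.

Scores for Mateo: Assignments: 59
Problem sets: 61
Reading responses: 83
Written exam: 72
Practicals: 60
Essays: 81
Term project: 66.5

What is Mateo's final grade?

Weighted total:
  Assignments 59 × 0.21 = 12.39
  Problem sets 61 × 0.11 = 6.71
  Reading responses 83 × 0.24 = 19.92
  Written exam 72 × 0.1 = 7.2
  Practicals 60 × 0.06 = 3.6
  Essays 81 × 0.17 = 13.77
  Term project 66.5 × 0.11 = 7.315
Sum = 70.905
70.905 is ≥ 70 and < 73 → C-

C-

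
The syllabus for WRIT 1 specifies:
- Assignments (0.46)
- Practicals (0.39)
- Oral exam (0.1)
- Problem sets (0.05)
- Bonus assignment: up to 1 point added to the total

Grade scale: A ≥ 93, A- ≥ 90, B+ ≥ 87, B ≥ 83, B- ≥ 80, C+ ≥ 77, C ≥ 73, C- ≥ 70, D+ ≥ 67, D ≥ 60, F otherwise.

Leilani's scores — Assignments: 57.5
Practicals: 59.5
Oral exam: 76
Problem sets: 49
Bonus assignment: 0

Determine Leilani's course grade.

F

Weighted total:
  Assignments 57.5 × 0.46 = 26.45
  Practicals 59.5 × 0.39 = 23.205
  Oral exam 76 × 0.1 = 7.6
  Problem sets 49 × 0.05 = 2.45
Sum = 59.705
Bonus assignment: 59.705 + 0 = 59.705
59.705 < 60 → F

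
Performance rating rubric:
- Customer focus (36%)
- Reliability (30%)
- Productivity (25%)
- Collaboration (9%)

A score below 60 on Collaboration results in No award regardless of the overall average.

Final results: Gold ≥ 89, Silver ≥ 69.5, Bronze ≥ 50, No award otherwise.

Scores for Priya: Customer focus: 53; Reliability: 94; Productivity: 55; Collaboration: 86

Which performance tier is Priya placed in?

Collaboration score 86 ≥ 60: minimum met.
Weighted total:
  Customer focus 53 × 0.36 = 19.08
  Reliability 94 × 0.3 = 28.2
  Productivity 55 × 0.25 = 13.75
  Collaboration 86 × 0.09 = 7.74
Sum = 68.77
68.77 is ≥ 50 and < 69.5 → Bronze

Bronze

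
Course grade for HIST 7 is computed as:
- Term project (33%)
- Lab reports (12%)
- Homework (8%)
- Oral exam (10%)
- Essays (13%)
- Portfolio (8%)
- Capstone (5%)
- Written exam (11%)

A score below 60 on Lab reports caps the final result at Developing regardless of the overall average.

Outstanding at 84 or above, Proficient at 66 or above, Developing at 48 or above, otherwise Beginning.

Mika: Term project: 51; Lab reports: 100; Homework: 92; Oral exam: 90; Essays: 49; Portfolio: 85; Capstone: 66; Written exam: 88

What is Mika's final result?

Lab reports score 100 ≥ 60: minimum met.
Weighted total:
  Term project 51 × 0.33 = 16.83
  Lab reports 100 × 0.12 = 12
  Homework 92 × 0.08 = 7.36
  Oral exam 90 × 0.1 = 9
  Essays 49 × 0.13 = 6.37
  Portfolio 85 × 0.08 = 6.8
  Capstone 66 × 0.05 = 3.3
  Written exam 88 × 0.11 = 9.68
Sum = 71.34
71.34 is ≥ 66 and < 84 → Proficient

Proficient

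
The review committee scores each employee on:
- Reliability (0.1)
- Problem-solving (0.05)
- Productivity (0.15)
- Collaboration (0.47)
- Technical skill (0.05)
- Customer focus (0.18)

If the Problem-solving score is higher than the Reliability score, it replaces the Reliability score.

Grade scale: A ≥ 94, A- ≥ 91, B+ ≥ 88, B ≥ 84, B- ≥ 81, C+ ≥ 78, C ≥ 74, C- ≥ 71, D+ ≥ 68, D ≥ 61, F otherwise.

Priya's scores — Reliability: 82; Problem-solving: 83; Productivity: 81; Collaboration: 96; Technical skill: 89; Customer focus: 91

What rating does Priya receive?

Problem-solving (83) > Reliability (82), so Reliability counts as 83.
Weighted total:
  Reliability 83 × 0.1 = 8.3
  Problem-solving 83 × 0.05 = 4.15
  Productivity 81 × 0.15 = 12.15
  Collaboration 96 × 0.47 = 45.12
  Technical skill 89 × 0.05 = 4.45
  Customer focus 91 × 0.18 = 16.38
Sum = 90.55
90.55 is ≥ 88 and < 91 → B+

B+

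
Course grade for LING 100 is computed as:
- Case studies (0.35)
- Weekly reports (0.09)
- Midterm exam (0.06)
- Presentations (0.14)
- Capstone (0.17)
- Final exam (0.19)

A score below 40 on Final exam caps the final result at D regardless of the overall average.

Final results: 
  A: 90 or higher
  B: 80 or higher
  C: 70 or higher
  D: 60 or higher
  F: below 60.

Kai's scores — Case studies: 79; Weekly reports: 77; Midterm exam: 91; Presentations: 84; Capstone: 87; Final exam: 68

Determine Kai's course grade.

Final exam score 68 ≥ 40: minimum met.
Weighted total:
  Case studies 79 × 0.35 = 27.65
  Weekly reports 77 × 0.09 = 6.93
  Midterm exam 91 × 0.06 = 5.46
  Presentations 84 × 0.14 = 11.76
  Capstone 87 × 0.17 = 14.79
  Final exam 68 × 0.19 = 12.92
Sum = 79.51
79.51 is ≥ 70 and < 80 → C

C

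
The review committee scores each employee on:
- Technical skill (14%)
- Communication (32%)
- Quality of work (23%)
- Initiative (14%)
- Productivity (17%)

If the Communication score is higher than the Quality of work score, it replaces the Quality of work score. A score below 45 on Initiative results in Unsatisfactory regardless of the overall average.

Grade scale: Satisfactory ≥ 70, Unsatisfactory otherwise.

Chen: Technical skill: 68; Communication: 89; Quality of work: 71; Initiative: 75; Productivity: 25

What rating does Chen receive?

Communication (89) > Quality of work (71), so Quality of work counts as 89.
Initiative score 75 ≥ 45: minimum met.
Weighted total:
  Technical skill 68 × 0.14 = 9.52
  Communication 89 × 0.32 = 28.48
  Quality of work 89 × 0.23 = 20.47
  Initiative 75 × 0.14 = 10.5
  Productivity 25 × 0.17 = 4.25
Sum = 73.22
73.22 ≥ 70 → Satisfactory

Satisfactory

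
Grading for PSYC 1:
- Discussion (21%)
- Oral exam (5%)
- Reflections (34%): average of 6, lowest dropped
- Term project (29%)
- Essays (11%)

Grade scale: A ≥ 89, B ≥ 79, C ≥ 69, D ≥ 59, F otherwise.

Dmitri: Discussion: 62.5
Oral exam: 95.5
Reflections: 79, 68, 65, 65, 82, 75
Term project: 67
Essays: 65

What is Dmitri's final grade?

C

Reflections: drop 65 → average of remaining 5 = 369/5 = 73.8
Weighted total:
  Discussion 62.5 × 0.21 = 13.125
  Oral exam 95.5 × 0.05 = 4.775
  Reflections 73.8 × 0.34 = 25.092
  Term project 67 × 0.29 = 19.43
  Essays 65 × 0.11 = 7.15
Sum = 69.572
69.572 is ≥ 69 and < 79 → C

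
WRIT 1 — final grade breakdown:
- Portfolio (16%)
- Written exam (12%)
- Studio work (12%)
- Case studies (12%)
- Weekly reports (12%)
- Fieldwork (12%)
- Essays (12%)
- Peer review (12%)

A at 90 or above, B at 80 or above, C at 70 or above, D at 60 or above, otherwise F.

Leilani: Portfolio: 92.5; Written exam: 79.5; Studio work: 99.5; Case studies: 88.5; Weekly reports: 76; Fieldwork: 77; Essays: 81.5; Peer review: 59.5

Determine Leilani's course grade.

Weighted total:
  Portfolio 92.5 × 0.16 = 14.8
  Written exam 79.5 × 0.12 = 9.54
  Studio work 99.5 × 0.12 = 11.94
  Case studies 88.5 × 0.12 = 10.62
  Weekly reports 76 × 0.12 = 9.12
  Fieldwork 77 × 0.12 = 9.24
  Essays 81.5 × 0.12 = 9.78
  Peer review 59.5 × 0.12 = 7.14
Sum = 82.18
82.18 is ≥ 80 and < 90 → B

B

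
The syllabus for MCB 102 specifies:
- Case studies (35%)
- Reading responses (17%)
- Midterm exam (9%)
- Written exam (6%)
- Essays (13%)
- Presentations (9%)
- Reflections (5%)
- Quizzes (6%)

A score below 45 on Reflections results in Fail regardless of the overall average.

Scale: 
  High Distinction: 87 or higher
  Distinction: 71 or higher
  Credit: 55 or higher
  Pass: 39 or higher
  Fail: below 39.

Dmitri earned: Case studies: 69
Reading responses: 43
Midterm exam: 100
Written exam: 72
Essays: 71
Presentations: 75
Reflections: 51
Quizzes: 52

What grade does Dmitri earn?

Credit

Reflections score 51 ≥ 45: minimum met.
Weighted total:
  Case studies 69 × 0.35 = 24.15
  Reading responses 43 × 0.17 = 7.31
  Midterm exam 100 × 0.09 = 9
  Written exam 72 × 0.06 = 4.32
  Essays 71 × 0.13 = 9.23
  Presentations 75 × 0.09 = 6.75
  Reflections 51 × 0.05 = 2.55
  Quizzes 52 × 0.06 = 3.12
Sum = 66.43
66.43 is ≥ 55 and < 71 → Credit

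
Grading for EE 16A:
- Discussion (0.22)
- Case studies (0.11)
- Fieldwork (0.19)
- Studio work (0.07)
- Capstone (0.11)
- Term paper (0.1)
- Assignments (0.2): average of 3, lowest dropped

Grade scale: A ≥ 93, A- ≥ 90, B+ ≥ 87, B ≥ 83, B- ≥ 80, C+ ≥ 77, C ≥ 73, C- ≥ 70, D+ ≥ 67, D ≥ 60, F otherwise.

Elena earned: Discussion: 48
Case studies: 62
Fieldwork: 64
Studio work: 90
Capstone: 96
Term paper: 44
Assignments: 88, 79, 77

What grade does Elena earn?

Assignments: drop 77 → average of remaining 2 = 167/2 = 83.5
Weighted total:
  Discussion 48 × 0.22 = 10.56
  Case studies 62 × 0.11 = 6.82
  Fieldwork 64 × 0.19 = 12.16
  Studio work 90 × 0.07 = 6.3
  Capstone 96 × 0.11 = 10.56
  Term paper 44 × 0.1 = 4.4
  Assignments 83.5 × 0.2 = 16.7
Sum = 67.5
67.5 is ≥ 67 and < 70 → D+

D+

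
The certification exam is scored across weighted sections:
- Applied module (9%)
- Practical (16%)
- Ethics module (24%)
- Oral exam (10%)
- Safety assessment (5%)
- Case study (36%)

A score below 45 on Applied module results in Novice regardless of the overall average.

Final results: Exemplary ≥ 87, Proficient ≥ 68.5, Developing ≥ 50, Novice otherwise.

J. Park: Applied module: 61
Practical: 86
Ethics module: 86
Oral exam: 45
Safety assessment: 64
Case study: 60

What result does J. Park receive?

Applied module score 61 ≥ 45: minimum met.
Weighted total:
  Applied module 61 × 0.09 = 5.49
  Practical 86 × 0.16 = 13.76
  Ethics module 86 × 0.24 = 20.64
  Oral exam 45 × 0.1 = 4.5
  Safety assessment 64 × 0.05 = 3.2
  Case study 60 × 0.36 = 21.6
Sum = 69.19
69.19 is ≥ 68.5 and < 87 → Proficient

Proficient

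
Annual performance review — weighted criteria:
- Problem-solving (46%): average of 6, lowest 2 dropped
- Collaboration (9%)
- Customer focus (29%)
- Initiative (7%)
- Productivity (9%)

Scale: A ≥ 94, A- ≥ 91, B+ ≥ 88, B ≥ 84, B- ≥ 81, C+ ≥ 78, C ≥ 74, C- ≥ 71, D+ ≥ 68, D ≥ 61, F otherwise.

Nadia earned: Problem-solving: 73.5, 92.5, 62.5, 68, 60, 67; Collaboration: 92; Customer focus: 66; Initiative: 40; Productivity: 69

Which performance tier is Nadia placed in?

Problem-solving: drop 60, 62.5 → average of remaining 4 = 301/4 = 75.25
Weighted total:
  Problem-solving 75.25 × 0.46 = 34.615
  Collaboration 92 × 0.09 = 8.28
  Customer focus 66 × 0.29 = 19.14
  Initiative 40 × 0.07 = 2.8
  Productivity 69 × 0.09 = 6.21
Sum = 71.045
71.045 is ≥ 71 and < 74 → C-

C-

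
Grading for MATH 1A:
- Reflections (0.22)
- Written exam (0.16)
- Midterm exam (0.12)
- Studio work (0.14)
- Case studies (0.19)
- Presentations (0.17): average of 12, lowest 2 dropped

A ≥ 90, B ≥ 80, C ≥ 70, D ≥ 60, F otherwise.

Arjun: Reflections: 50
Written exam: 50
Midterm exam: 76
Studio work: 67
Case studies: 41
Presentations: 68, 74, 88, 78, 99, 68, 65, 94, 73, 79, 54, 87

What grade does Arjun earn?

Presentations: drop 54, 65 → average of remaining 10 = 808/10 = 80.8
Weighted total:
  Reflections 50 × 0.22 = 11
  Written exam 50 × 0.16 = 8
  Midterm exam 76 × 0.12 = 9.12
  Studio work 67 × 0.14 = 9.38
  Case studies 41 × 0.19 = 7.79
  Presentations 80.8 × 0.17 = 13.736
Sum = 59.026
59.026 < 60 → F

F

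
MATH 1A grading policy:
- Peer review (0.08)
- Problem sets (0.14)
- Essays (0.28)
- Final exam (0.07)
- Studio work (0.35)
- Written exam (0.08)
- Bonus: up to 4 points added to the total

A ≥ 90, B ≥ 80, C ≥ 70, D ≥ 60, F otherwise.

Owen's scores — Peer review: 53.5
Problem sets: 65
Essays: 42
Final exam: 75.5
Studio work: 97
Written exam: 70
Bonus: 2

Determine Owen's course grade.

C

Weighted total:
  Peer review 53.5 × 0.08 = 4.28
  Problem sets 65 × 0.14 = 9.1
  Essays 42 × 0.28 = 11.76
  Final exam 75.5 × 0.07 = 5.285
  Studio work 97 × 0.35 = 33.95
  Written exam 70 × 0.08 = 5.6
Sum = 69.975
Bonus: 69.975 + 2 = 71.975
71.975 is ≥ 70 and < 80 → C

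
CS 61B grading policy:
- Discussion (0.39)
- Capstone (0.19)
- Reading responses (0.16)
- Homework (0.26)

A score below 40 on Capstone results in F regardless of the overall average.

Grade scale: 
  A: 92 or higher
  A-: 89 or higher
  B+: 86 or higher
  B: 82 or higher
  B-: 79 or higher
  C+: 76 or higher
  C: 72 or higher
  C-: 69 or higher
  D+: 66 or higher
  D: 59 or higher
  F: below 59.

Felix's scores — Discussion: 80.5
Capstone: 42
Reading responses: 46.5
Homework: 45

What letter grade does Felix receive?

Capstone score 42 ≥ 40: minimum met.
Weighted total:
  Discussion 80.5 × 0.39 = 31.395
  Capstone 42 × 0.19 = 7.98
  Reading responses 46.5 × 0.16 = 7.44
  Homework 45 × 0.26 = 11.7
Sum = 58.515
58.515 < 59 → F

F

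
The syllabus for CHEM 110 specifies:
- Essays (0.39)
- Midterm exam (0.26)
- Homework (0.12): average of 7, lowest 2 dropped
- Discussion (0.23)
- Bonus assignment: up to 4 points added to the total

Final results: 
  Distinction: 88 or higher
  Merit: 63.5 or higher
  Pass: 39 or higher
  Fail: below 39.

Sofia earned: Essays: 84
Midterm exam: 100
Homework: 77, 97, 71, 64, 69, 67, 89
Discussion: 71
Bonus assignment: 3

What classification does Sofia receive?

Homework: drop 64, 67 → average of remaining 5 = 403/5 = 80.6
Weighted total:
  Essays 84 × 0.39 = 32.76
  Midterm exam 100 × 0.26 = 26
  Homework 80.6 × 0.12 = 9.672
  Discussion 71 × 0.23 = 16.33
Sum = 84.762
Bonus assignment: 84.762 + 3 = 87.762
87.762 is ≥ 63.5 and < 88 → Merit

Merit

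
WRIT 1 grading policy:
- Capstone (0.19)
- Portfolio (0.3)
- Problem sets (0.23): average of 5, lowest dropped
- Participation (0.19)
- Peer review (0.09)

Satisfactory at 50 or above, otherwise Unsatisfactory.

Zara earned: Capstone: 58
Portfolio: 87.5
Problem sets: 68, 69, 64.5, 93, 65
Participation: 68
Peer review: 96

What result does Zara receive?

Problem sets: drop 64.5 → average of remaining 4 = 295/4 = 73.75
Weighted total:
  Capstone 58 × 0.19 = 11.02
  Portfolio 87.5 × 0.3 = 26.25
  Problem sets 73.75 × 0.23 = 16.9625
  Participation 68 × 0.19 = 12.92
  Peer review 96 × 0.09 = 8.64
Sum = 75.7925
75.7925 ≥ 50 → Satisfactory

Satisfactory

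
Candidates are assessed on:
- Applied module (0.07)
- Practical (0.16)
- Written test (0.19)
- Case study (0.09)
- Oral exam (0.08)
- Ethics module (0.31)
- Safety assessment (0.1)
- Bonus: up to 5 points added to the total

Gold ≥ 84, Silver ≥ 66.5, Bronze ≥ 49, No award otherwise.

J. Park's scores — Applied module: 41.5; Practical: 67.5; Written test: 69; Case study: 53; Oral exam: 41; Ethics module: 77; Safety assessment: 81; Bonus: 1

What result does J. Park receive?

Weighted total:
  Applied module 41.5 × 0.07 = 2.905
  Practical 67.5 × 0.16 = 10.8
  Written test 69 × 0.19 = 13.11
  Case study 53 × 0.09 = 4.77
  Oral exam 41 × 0.08 = 3.28
  Ethics module 77 × 0.31 = 23.87
  Safety assessment 81 × 0.1 = 8.1
Sum = 66.835
Bonus: 66.835 + 1 = 67.835
67.835 is ≥ 66.5 and < 84 → Silver

Silver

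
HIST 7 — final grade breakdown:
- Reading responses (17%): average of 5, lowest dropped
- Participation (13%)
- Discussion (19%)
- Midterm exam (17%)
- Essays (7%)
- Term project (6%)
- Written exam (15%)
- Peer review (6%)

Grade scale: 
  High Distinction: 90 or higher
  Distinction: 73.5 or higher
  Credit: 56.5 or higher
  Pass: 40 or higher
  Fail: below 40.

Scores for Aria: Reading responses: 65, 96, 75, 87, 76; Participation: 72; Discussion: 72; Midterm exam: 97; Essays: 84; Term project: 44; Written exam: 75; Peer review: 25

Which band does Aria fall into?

Reading responses: drop 65 → average of remaining 4 = 334/4 = 83.5
Weighted total:
  Reading responses 83.5 × 0.17 = 14.195
  Participation 72 × 0.13 = 9.36
  Discussion 72 × 0.19 = 13.68
  Midterm exam 97 × 0.17 = 16.49
  Essays 84 × 0.07 = 5.88
  Term project 44 × 0.06 = 2.64
  Written exam 75 × 0.15 = 11.25
  Peer review 25 × 0.06 = 1.5
Sum = 74.995
74.995 is ≥ 73.5 and < 90 → Distinction

Distinction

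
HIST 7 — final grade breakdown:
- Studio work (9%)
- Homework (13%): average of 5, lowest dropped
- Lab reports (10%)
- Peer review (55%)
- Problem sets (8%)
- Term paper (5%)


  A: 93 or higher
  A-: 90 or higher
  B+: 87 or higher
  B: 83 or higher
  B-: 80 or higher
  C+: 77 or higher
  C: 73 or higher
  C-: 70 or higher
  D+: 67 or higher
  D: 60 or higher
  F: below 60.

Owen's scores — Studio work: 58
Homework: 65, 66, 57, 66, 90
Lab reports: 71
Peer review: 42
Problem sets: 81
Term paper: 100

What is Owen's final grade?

Homework: drop 57 → average of remaining 4 = 287/4 = 71.75
Weighted total:
  Studio work 58 × 0.09 = 5.22
  Homework 71.75 × 0.13 = 9.3275
  Lab reports 71 × 0.1 = 7.1
  Peer review 42 × 0.55 = 23.1
  Problem sets 81 × 0.08 = 6.48
  Term paper 100 × 0.05 = 5
Sum = 56.2275
56.2275 < 60 → F

F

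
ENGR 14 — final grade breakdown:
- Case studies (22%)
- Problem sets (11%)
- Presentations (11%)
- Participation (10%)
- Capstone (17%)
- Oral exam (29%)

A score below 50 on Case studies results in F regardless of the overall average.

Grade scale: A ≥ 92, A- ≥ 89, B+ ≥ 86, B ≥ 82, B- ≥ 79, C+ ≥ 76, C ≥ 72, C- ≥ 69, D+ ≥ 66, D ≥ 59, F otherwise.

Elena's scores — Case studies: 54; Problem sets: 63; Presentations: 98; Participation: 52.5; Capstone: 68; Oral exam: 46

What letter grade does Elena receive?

Case studies score 54 ≥ 50: minimum met.
Weighted total:
  Case studies 54 × 0.22 = 11.88
  Problem sets 63 × 0.11 = 6.93
  Presentations 98 × 0.11 = 10.78
  Participation 52.5 × 0.1 = 5.25
  Capstone 68 × 0.17 = 11.56
  Oral exam 46 × 0.29 = 13.34
Sum = 59.74
59.74 is ≥ 59 and < 66 → D

D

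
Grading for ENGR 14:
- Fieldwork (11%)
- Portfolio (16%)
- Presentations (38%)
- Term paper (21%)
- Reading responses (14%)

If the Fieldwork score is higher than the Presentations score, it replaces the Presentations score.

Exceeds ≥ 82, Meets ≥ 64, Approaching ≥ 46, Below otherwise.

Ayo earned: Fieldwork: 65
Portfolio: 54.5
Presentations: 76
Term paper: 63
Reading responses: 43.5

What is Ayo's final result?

Meets

Fieldwork (65) ≤ Presentations (76), so Presentations stays at 76.
Weighted total:
  Fieldwork 65 × 0.11 = 7.15
  Portfolio 54.5 × 0.16 = 8.72
  Presentations 76 × 0.38 = 28.88
  Term paper 63 × 0.21 = 13.23
  Reading responses 43.5 × 0.14 = 6.09
Sum = 64.07
64.07 is ≥ 64 and < 82 → Meets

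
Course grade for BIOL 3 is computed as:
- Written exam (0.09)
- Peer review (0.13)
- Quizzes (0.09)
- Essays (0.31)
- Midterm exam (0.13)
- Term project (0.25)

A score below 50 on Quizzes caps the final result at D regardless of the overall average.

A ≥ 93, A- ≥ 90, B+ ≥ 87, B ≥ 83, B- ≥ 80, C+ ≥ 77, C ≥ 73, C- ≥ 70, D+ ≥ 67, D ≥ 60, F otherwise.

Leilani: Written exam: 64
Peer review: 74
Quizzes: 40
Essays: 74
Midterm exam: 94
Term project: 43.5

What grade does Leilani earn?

Quizzes score 40 < 50: minimum not met.
Weighted total:
  Written exam 64 × 0.09 = 5.76
  Peer review 74 × 0.13 = 9.62
  Quizzes 40 × 0.09 = 3.6
  Essays 74 × 0.31 = 22.94
  Midterm exam 94 × 0.13 = 12.22
  Term project 43.5 × 0.25 = 10.875
Sum = 65.015
65.015 would be D; cap at D applies → D.

D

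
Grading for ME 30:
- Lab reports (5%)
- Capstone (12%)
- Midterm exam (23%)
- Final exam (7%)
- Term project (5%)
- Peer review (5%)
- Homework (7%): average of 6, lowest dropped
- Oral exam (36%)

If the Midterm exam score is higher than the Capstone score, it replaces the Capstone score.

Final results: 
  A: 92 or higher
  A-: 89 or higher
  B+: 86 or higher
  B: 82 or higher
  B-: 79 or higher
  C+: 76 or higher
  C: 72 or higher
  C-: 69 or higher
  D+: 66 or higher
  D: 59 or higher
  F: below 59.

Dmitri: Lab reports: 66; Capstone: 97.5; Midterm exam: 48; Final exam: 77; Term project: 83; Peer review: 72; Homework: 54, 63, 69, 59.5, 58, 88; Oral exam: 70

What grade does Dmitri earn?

C-

Homework: drop 54 → average of remaining 5 = 337.5/5 = 67.5
Midterm exam (48) ≤ Capstone (97.5), so Capstone stays at 97.5.
Weighted total:
  Lab reports 66 × 0.05 = 3.3
  Capstone 97.5 × 0.12 = 11.7
  Midterm exam 48 × 0.23 = 11.04
  Final exam 77 × 0.07 = 5.39
  Term project 83 × 0.05 = 4.15
  Peer review 72 × 0.05 = 3.6
  Homework 67.5 × 0.07 = 4.725
  Oral exam 70 × 0.36 = 25.2
Sum = 69.105
69.105 is ≥ 69 and < 72 → C-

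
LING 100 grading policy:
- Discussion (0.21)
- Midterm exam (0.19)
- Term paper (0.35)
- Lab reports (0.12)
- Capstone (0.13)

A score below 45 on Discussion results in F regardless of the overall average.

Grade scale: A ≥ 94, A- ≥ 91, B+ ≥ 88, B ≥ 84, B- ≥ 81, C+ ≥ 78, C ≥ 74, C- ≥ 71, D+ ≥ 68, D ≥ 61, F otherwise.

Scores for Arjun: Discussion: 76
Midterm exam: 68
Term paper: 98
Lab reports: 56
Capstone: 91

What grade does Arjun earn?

Discussion score 76 ≥ 45: minimum met.
Weighted total:
  Discussion 76 × 0.21 = 15.96
  Midterm exam 68 × 0.19 = 12.92
  Term paper 98 × 0.35 = 34.3
  Lab reports 56 × 0.12 = 6.72
  Capstone 91 × 0.13 = 11.83
Sum = 81.73
81.73 is ≥ 81 and < 84 → B-

B-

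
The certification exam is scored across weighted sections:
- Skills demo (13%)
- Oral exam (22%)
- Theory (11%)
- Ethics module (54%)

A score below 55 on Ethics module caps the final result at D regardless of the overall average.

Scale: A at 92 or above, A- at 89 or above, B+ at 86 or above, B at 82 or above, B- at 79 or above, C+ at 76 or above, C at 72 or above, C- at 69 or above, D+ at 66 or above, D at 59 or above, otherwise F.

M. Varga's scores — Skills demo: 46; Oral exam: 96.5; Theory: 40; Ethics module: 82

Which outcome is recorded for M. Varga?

Ethics module score 82 ≥ 55: minimum met.
Weighted total:
  Skills demo 46 × 0.13 = 5.98
  Oral exam 96.5 × 0.22 = 21.23
  Theory 40 × 0.11 = 4.4
  Ethics module 82 × 0.54 = 44.28
Sum = 75.89
75.89 is ≥ 72 and < 76 → C

C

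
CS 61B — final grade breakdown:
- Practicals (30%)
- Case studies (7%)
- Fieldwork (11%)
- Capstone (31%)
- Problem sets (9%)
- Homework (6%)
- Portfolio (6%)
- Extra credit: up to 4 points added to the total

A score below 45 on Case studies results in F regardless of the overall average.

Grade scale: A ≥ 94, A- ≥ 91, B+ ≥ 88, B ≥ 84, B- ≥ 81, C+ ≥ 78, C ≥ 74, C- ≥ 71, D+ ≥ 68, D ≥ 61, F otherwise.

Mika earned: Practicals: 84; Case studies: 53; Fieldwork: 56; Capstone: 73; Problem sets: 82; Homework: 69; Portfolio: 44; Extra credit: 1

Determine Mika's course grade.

Case studies score 53 ≥ 45: minimum met.
Weighted total:
  Practicals 84 × 0.3 = 25.2
  Case studies 53 × 0.07 = 3.71
  Fieldwork 56 × 0.11 = 6.16
  Capstone 73 × 0.31 = 22.63
  Problem sets 82 × 0.09 = 7.38
  Homework 69 × 0.06 = 4.14
  Portfolio 44 × 0.06 = 2.64
Sum = 71.86
Extra credit: 71.86 + 1 = 72.86
72.86 is ≥ 71 and < 74 → C-

C-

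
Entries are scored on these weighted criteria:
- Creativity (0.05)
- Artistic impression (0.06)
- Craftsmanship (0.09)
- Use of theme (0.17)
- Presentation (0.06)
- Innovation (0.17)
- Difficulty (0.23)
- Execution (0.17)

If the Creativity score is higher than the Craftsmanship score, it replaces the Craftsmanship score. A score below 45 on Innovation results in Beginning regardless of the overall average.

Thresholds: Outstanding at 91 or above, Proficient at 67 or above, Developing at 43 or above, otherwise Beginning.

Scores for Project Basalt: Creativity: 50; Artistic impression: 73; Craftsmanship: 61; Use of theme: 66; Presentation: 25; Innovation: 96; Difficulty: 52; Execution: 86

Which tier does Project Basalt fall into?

Proficient

Creativity (50) ≤ Craftsmanship (61), so Craftsmanship stays at 61.
Innovation score 96 ≥ 45: minimum met.
Weighted total:
  Creativity 50 × 0.05 = 2.5
  Artistic impression 73 × 0.06 = 4.38
  Craftsmanship 61 × 0.09 = 5.49
  Use of theme 66 × 0.17 = 11.22
  Presentation 25 × 0.06 = 1.5
  Innovation 96 × 0.17 = 16.32
  Difficulty 52 × 0.23 = 11.96
  Execution 86 × 0.17 = 14.62
Sum = 67.99
67.99 is ≥ 67 and < 91 → Proficient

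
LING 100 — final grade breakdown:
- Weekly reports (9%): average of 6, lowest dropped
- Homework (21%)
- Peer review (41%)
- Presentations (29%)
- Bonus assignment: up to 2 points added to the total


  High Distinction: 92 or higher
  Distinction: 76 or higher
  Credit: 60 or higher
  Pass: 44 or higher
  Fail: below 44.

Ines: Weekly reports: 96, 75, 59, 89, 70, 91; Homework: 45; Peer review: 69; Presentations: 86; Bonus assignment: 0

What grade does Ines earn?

Weekly reports: drop 59 → average of remaining 5 = 421/5 = 84.2
Weighted total:
  Weekly reports 84.2 × 0.09 = 7.578
  Homework 45 × 0.21 = 9.45
  Peer review 69 × 0.41 = 28.29
  Presentations 86 × 0.29 = 24.94
Sum = 70.258
Bonus assignment: 70.258 + 0 = 70.258
70.258 is ≥ 60 and < 76 → Credit

Credit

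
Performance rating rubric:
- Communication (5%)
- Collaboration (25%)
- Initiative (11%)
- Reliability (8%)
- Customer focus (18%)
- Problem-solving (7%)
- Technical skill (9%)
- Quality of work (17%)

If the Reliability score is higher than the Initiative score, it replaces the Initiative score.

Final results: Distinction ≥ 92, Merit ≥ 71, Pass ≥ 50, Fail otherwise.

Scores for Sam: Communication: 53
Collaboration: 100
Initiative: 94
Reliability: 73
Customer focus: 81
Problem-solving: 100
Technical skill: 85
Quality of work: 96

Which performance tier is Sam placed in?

Reliability (73) ≤ Initiative (94), so Initiative stays at 94.
Weighted total:
  Communication 53 × 0.05 = 2.65
  Collaboration 100 × 0.25 = 25
  Initiative 94 × 0.11 = 10.34
  Reliability 73 × 0.08 = 5.84
  Customer focus 81 × 0.18 = 14.58
  Problem-solving 100 × 0.07 = 7
  Technical skill 85 × 0.09 = 7.65
  Quality of work 96 × 0.17 = 16.32
Sum = 89.38
89.38 is ≥ 71 and < 92 → Merit

Merit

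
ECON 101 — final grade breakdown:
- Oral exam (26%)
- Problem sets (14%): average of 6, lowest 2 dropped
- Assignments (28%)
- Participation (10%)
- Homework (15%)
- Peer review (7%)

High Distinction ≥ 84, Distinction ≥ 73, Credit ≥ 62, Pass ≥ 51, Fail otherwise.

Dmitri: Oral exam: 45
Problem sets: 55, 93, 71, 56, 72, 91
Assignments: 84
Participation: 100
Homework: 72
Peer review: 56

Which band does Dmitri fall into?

Problem sets: drop 55, 56 → average of remaining 4 = 327/4 = 81.75
Weighted total:
  Oral exam 45 × 0.26 = 11.7
  Problem sets 81.75 × 0.14 = 11.445
  Assignments 84 × 0.28 = 23.52
  Participation 100 × 0.1 = 10
  Homework 72 × 0.15 = 10.8
  Peer review 56 × 0.07 = 3.92
Sum = 71.385
71.385 is ≥ 62 and < 73 → Credit

Credit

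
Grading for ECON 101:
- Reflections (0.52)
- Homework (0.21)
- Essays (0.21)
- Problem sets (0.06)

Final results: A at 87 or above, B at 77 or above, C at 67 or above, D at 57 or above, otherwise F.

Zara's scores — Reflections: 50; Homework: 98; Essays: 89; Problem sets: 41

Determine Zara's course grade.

C

Weighted total:
  Reflections 50 × 0.52 = 26
  Homework 98 × 0.21 = 20.58
  Essays 89 × 0.21 = 18.69
  Problem sets 41 × 0.06 = 2.46
Sum = 67.73
67.73 is ≥ 67 and < 77 → C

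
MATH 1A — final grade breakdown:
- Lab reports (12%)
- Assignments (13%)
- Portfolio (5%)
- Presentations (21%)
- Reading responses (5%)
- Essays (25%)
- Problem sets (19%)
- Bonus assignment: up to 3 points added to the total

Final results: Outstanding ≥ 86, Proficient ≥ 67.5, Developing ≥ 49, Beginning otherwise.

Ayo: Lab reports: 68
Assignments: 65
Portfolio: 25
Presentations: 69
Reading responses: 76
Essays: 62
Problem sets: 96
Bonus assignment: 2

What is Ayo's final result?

Proficient

Weighted total:
  Lab reports 68 × 0.12 = 8.16
  Assignments 65 × 0.13 = 8.45
  Portfolio 25 × 0.05 = 1.25
  Presentations 69 × 0.21 = 14.49
  Reading responses 76 × 0.05 = 3.8
  Essays 62 × 0.25 = 15.5
  Problem sets 96 × 0.19 = 18.24
Sum = 69.89
Bonus assignment: 69.89 + 2 = 71.89
71.89 is ≥ 67.5 and < 86 → Proficient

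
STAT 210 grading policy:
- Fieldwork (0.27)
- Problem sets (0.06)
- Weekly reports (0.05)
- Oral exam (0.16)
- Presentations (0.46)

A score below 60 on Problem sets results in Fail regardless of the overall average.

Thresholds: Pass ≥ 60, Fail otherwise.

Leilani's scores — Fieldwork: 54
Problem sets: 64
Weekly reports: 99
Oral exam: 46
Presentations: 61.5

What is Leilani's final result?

Problem sets score 64 ≥ 60: minimum met.
Weighted total:
  Fieldwork 54 × 0.27 = 14.58
  Problem sets 64 × 0.06 = 3.84
  Weekly reports 99 × 0.05 = 4.95
  Oral exam 46 × 0.16 = 7.36
  Presentations 61.5 × 0.46 = 28.29
Sum = 59.02
59.02 < 60 → Fail

Fail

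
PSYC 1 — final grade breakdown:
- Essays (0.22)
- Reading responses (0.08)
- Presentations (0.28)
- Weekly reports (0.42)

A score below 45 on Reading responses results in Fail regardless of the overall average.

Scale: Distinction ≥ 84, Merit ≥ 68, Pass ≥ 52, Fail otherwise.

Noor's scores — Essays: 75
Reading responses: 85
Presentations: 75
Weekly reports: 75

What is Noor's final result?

Reading responses score 85 ≥ 45: minimum met.
Weighted total:
  Essays 75 × 0.22 = 16.5
  Reading responses 85 × 0.08 = 6.8
  Presentations 75 × 0.28 = 21
  Weekly reports 75 × 0.42 = 31.5
Sum = 75.8
75.8 is ≥ 68 and < 84 → Merit

Merit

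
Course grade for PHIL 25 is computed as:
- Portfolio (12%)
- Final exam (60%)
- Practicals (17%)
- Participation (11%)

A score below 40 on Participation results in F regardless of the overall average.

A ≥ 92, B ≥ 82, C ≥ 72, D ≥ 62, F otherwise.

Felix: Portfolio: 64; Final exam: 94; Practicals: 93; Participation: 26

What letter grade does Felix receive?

Participation score 26 < 40: minimum not met.
Weighted total:
  Portfolio 64 × 0.12 = 7.68
  Final exam 94 × 0.6 = 56.4
  Practicals 93 × 0.17 = 15.81
  Participation 26 × 0.11 = 2.86
Sum = 82.75
Because the Participation minimum was not met, the result is F.

F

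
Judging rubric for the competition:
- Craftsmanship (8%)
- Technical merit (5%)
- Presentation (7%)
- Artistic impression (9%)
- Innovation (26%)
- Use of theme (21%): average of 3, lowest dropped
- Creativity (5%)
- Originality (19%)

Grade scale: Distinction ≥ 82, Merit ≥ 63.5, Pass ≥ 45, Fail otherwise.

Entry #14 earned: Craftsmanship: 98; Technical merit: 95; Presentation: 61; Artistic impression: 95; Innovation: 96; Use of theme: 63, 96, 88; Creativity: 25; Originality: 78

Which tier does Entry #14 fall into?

Use of theme: drop 63 → average of remaining 2 = 184/2 = 92
Weighted total:
  Craftsmanship 98 × 0.08 = 7.84
  Technical merit 95 × 0.05 = 4.75
  Presentation 61 × 0.07 = 4.27
  Artistic impression 95 × 0.09 = 8.55
  Innovation 96 × 0.26 = 24.96
  Use of theme 92 × 0.21 = 19.32
  Creativity 25 × 0.05 = 1.25
  Originality 78 × 0.19 = 14.82
Sum = 85.76
85.76 ≥ 82 → Distinction

Distinction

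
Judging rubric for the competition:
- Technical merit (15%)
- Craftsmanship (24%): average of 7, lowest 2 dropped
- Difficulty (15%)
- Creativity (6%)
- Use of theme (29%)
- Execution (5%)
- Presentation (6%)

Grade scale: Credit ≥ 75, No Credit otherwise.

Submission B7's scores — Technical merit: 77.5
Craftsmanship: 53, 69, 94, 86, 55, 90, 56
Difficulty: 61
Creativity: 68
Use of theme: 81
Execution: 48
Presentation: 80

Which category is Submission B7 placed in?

Craftsmanship: drop 53, 55 → average of remaining 5 = 395/5 = 79
Weighted total:
  Technical merit 77.5 × 0.15 = 11.625
  Craftsmanship 79 × 0.24 = 18.96
  Difficulty 61 × 0.15 = 9.15
  Creativity 68 × 0.06 = 4.08
  Use of theme 81 × 0.29 = 23.49
  Execution 48 × 0.05 = 2.4
  Presentation 80 × 0.06 = 4.8
Sum = 74.505
74.505 < 75 → No Credit

No Credit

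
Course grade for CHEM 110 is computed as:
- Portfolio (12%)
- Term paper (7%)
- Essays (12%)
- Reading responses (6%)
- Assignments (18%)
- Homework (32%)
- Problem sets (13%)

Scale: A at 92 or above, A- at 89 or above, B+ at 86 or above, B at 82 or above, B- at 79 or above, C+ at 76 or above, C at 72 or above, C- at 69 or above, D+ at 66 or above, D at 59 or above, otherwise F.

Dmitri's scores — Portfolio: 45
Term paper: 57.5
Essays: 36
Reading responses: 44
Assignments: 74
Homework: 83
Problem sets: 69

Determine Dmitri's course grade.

D

Weighted total:
  Portfolio 45 × 0.12 = 5.4
  Term paper 57.5 × 0.07 = 4.025
  Essays 36 × 0.12 = 4.32
  Reading responses 44 × 0.06 = 2.64
  Assignments 74 × 0.18 = 13.32
  Homework 83 × 0.32 = 26.56
  Problem sets 69 × 0.13 = 8.97
Sum = 65.235
65.235 is ≥ 59 and < 66 → D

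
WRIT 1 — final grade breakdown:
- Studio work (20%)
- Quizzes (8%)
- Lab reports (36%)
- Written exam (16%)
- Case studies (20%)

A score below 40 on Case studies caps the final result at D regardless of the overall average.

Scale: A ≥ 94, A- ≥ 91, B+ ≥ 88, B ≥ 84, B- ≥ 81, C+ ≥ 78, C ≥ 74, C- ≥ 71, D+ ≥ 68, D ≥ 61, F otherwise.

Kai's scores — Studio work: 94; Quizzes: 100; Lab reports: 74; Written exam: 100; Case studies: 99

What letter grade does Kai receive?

Case studies score 99 ≥ 40: minimum met.
Weighted total:
  Studio work 94 × 0.2 = 18.8
  Quizzes 100 × 0.08 = 8
  Lab reports 74 × 0.36 = 26.64
  Written exam 100 × 0.16 = 16
  Case studies 99 × 0.2 = 19.8
Sum = 89.24
89.24 is ≥ 88 and < 91 → B+

B+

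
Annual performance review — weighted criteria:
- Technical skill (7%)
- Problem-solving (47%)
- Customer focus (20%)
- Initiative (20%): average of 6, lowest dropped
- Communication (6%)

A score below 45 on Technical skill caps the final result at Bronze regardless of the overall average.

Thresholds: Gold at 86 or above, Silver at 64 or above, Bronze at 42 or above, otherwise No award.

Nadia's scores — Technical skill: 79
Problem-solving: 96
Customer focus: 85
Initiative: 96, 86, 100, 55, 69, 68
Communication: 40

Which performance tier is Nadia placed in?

Initiative: drop 55 → average of remaining 5 = 419/5 = 83.8
Technical skill score 79 ≥ 45: minimum met.
Weighted total:
  Technical skill 79 × 0.07 = 5.53
  Problem-solving 96 × 0.47 = 45.12
  Customer focus 85 × 0.2 = 17
  Initiative 83.8 × 0.2 = 16.76
  Communication 40 × 0.06 = 2.4
Sum = 86.81
86.81 ≥ 86 → Gold

Gold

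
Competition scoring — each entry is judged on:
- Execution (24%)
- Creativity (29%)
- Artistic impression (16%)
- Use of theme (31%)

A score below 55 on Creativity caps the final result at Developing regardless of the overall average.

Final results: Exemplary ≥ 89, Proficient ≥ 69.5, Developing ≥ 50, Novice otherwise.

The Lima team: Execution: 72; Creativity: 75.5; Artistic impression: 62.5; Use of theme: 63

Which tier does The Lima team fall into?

Developing

Creativity score 75.5 ≥ 55: minimum met.
Weighted total:
  Execution 72 × 0.24 = 17.28
  Creativity 75.5 × 0.29 = 21.895
  Artistic impression 62.5 × 0.16 = 10
  Use of theme 63 × 0.31 = 19.53
Sum = 68.705
68.705 is ≥ 50 and < 69.5 → Developing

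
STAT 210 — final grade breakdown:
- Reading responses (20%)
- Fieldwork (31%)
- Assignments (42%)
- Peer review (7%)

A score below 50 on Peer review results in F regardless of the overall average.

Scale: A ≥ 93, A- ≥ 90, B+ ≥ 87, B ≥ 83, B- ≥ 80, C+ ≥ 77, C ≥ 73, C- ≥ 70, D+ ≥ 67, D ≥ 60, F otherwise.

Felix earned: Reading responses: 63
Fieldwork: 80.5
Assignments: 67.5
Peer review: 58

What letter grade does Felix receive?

Peer review score 58 ≥ 50: minimum met.
Weighted total:
  Reading responses 63 × 0.2 = 12.6
  Fieldwork 80.5 × 0.31 = 24.955
  Assignments 67.5 × 0.42 = 28.35
  Peer review 58 × 0.07 = 4.06
Sum = 69.965
69.965 is ≥ 67 and < 70 → D+

D+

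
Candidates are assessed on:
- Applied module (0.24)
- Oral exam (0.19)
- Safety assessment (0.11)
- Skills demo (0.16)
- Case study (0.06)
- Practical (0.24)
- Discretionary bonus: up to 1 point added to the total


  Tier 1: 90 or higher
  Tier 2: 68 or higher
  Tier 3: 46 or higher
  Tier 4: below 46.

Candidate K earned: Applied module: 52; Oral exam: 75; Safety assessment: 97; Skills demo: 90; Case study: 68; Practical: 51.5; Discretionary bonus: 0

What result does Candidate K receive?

Weighted total:
  Applied module 52 × 0.24 = 12.48
  Oral exam 75 × 0.19 = 14.25
  Safety assessment 97 × 0.11 = 10.67
  Skills demo 90 × 0.16 = 14.4
  Case study 68 × 0.06 = 4.08
  Practical 51.5 × 0.24 = 12.36
Sum = 68.24
Discretionary bonus: 68.24 + 0 = 68.24
68.24 is ≥ 68 and < 90 → Tier 2

Tier 2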